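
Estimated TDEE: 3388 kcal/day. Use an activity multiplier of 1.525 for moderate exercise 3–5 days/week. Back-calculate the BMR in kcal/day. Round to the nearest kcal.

2222 kcal/day

BMR = TEE ÷ activity factor = 3388 ÷ 1.525 = 2221.6393 kcal/day.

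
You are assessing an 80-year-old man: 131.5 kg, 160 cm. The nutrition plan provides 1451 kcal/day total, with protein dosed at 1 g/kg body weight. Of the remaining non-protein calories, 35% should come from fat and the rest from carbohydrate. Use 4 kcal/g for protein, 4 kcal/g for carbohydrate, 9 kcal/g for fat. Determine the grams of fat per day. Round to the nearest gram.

36 g/day

Protein = 1 × 131.5 = 131.5 g → 131.5 × 4 = 526 kcal.
Non-protein calories = 1451 − 526 = 925 kcal.
Fat: 35% × 925 = 323.75 kcal; carbohydrate: 601.25 kcal.
Fat: 323.75 kcal ÷ 9 kcal/g = 35.9722 g.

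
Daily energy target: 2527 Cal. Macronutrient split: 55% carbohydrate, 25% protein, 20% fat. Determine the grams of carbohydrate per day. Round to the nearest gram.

347 g/day

Carbohydrate energy = 55% × 2527 = 1389.85 kcal.
At 4 kcal/g: 1389.85 ÷ 4 = 347.4625 g.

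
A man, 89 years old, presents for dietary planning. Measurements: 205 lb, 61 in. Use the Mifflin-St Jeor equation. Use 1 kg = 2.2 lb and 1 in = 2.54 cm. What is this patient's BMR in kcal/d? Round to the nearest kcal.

Convert to metric: weight = 205 ÷ 2.2 = 93.1818 kg; height = 61 × 2.54 = 154.94 cm.
Mifflin-St Jeor (male): BMR = 10(93.1818) + 6.25(154.94) − 5(89) + 5 = 931.8182 + 968.375 − 445 + 5 = 1460.1932 kcal/day.

1460 kcal/d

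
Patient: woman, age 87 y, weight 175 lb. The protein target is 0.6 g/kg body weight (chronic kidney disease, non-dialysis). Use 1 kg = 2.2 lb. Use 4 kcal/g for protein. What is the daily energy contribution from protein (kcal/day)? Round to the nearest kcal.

191 kcal/day

Weight in kg = 175 ÷ 2.2 = 79.5455 kg.
Protein = 0.6 g/kg × 79.5455 kg = 47.7273 g/day.
Protein energy = 47.7273 g × 4 kcal/g = 190.9091 kcal/day.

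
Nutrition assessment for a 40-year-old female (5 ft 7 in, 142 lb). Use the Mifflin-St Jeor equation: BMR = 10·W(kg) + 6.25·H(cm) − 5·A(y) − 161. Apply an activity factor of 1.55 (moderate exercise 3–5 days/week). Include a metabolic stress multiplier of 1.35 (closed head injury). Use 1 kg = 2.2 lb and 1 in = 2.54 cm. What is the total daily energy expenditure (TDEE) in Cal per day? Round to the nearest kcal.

Convert to metric: weight = 142 ÷ 2.2 = 64.5455 kg; height = (5×12 + 7) × 2.54 = 67 × 2.54 = 170.18 cm.
Mifflin-St Jeor (female): BMR = 10(64.5455) + 6.25(170.18) − 5(40) − 161 = 645.4545 + 1063.625 − 200 − 161 = 1348.0795 kcal/day.
TEE = BMR × activity factor = 1348.0795 × 1.55 = 2089.5233 kcal/day.
Apply stress factor: 2089.5233 × 1.35 = 2820.8564 kcal/day.

2821 Cal per day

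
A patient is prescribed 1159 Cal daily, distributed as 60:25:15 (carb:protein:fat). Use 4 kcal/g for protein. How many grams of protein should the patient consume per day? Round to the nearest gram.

72 g/day

Protein energy = 25% × 1159 = 289.75 kcal.
At 4 kcal/g: 289.75 ÷ 4 = 72.4375 g.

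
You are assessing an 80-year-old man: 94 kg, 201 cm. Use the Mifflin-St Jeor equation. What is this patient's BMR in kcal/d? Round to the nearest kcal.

1801 kcal/d

Mifflin-St Jeor (male): BMR = 10(94) + 6.25(201) − 5(80) + 5 = 940 + 1256.25 − 400 + 5 = 1801.25 kcal/day.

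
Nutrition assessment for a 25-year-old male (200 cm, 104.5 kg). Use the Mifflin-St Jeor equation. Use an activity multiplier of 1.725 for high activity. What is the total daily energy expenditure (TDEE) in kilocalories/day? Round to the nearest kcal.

Mifflin-St Jeor (male): BMR = 10(104.5) + 6.25(200) − 5(25) + 5 = 1045 + 1250 − 125 + 5 = 2175 kcal/day.
TEE = BMR × activity factor = 2175 × 1.725 = 3751.875 kcal/day.

3752 kilocalories/day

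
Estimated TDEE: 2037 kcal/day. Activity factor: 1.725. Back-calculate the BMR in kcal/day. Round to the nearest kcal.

BMR = TEE ÷ activity factor = 2037 ÷ 1.725 = 1180.8696 kcal/day.

1181 kcal/day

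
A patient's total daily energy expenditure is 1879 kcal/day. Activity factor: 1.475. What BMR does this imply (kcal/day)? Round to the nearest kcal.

BMR = TEE ÷ activity factor = 1879 ÷ 1.475 = 1273.8983 kcal/day.

1274 kcal/day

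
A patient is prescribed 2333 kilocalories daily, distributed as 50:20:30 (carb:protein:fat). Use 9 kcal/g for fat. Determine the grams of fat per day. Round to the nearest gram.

Fat energy = 30% × 2333 = 699.9 kcal.
At 9 kcal/g: 699.9 ÷ 9 = 77.7667 g.

78 g/day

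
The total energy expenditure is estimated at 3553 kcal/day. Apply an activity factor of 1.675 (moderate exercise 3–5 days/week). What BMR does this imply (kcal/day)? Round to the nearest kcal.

BMR = TEE ÷ activity factor = 3553 ÷ 1.675 = 2121.194 kcal/day.

2121 kcal/day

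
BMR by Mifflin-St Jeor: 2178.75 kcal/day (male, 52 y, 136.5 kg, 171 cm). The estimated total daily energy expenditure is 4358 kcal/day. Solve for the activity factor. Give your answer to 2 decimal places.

Activity factor = TEE ÷ BMR = 4358 ÷ 2178.75 = 2.

2.00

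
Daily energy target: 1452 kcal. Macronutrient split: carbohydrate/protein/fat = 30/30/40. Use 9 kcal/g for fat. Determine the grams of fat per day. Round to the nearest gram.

65 g/day

Fat energy = 40% × 1452 = 580.8 kcal.
At 9 kcal/g: 580.8 ÷ 9 = 64.5333 g.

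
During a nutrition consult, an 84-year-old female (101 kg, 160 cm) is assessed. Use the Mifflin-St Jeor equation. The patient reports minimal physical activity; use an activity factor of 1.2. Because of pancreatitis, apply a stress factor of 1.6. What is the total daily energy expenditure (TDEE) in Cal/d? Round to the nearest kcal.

2744 Cal/d

Mifflin-St Jeor (female): BMR = 10(101) + 6.25(160) − 5(84) − 161 = 1010 + 1000 − 420 − 161 = 1429 kcal/day.
TEE = BMR × activity factor = 1429 × 1.2 = 1714.8 kcal/day.
Apply stress factor: 1714.8 × 1.6 = 2743.68 kcal/day.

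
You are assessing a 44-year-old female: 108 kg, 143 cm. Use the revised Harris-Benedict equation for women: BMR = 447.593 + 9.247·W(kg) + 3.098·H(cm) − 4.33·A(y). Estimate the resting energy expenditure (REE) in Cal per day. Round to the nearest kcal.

Harris-Benedict: BMR = 447.593 + 9.247(108) + 3.098(143) − 4.33(44) = 1698.763 kcal/day.

1699 Cal per day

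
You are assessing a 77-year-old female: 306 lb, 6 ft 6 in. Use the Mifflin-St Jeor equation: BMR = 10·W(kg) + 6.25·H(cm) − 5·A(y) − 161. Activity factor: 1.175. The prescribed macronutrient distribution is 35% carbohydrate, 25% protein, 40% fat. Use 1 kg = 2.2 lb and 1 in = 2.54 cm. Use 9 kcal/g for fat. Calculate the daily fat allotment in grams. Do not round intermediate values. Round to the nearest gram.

Convert to metric: weight = 306 ÷ 2.2 = 139.0909 kg; height = (6×12 + 6) × 2.54 = 78 × 2.54 = 198.12 cm.
Mifflin-St Jeor (female): BMR = 10(139.0909) + 6.25(198.12) − 5(77) − 161 = 1390.9091 + 1238.25 − 385 − 161 = 2083.1591 kcal/day.
TEE = 2083.1591 × 1.175 = 2447.7119 kcal/day.
Fat energy = 40% × 2447.7119 = 979.0848 kcal.
Fat = 979.0848 ÷ 9 kcal/g = 108.7872 g.

109 g/day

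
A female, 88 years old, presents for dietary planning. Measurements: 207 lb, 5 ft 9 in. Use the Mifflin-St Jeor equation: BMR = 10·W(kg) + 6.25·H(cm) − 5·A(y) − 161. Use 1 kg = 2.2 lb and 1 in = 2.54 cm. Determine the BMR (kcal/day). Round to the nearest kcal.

Convert to metric: weight = 207 ÷ 2.2 = 94.0909 kg; height = (5×12 + 9) × 2.54 = 69 × 2.54 = 175.26 cm.
Mifflin-St Jeor (female): BMR = 10(94.0909) + 6.25(175.26) − 5(88) − 161 = 940.9091 + 1095.375 − 440 − 161 = 1435.2841 kcal/day.

1435 kcal/day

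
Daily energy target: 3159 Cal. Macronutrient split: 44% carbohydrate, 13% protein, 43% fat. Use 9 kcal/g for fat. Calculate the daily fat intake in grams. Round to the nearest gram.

Fat energy = 43% × 3159 = 1358.37 kcal.
At 9 kcal/g: 1358.37 ÷ 9 = 150.93 g.

151 g/day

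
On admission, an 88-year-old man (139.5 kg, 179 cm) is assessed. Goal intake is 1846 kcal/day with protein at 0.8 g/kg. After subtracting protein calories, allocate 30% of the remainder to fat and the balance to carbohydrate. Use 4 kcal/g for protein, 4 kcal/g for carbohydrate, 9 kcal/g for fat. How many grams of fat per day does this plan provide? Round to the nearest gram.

47 g/day

Protein = 0.8 × 139.5 = 111.6 g → 111.6 × 4 = 446.4 kcal.
Non-protein calories = 1846 − 446.4 = 1399.6 kcal.
Fat: 30% × 1399.6 = 419.88 kcal; carbohydrate: 979.72 kcal.
Fat: 419.88 kcal ÷ 9 kcal/g = 46.6533 g.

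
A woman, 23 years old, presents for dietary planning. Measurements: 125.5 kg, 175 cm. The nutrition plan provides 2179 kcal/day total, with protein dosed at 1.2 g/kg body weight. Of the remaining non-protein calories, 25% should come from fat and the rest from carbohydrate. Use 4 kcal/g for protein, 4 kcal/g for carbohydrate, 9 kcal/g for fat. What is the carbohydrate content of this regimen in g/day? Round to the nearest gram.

296 g/day

Protein = 1.2 × 125.5 = 150.6 g → 150.6 × 4 = 602.4 kcal.
Non-protein calories = 2179 − 602.4 = 1576.6 kcal.
Fat: 25% × 1576.6 = 394.15 kcal; carbohydrate: 1182.45 kcal.
Carbohydrate: 1182.45 kcal ÷ 4 kcal/g = 295.6125 g.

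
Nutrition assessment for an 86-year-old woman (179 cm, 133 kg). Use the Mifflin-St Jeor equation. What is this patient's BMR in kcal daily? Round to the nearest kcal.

Mifflin-St Jeor (female): BMR = 10(133) + 6.25(179) − 5(86) − 161 = 1330 + 1118.75 − 430 − 161 = 1857.75 kcal/day.

1858 kcal daily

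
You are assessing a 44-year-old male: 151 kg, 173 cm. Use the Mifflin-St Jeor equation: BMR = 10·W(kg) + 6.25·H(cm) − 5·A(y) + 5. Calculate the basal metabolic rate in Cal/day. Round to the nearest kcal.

Mifflin-St Jeor (male): BMR = 10(151) + 6.25(173) − 5(44) + 5 = 1510 + 1081.25 − 220 + 5 = 2376.25 kcal/day.

2376 Cal/day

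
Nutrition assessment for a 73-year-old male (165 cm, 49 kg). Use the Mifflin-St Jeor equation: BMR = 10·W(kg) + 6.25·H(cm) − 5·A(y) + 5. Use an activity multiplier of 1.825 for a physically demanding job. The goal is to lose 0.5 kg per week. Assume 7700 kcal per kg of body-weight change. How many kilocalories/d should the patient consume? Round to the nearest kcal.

1569 kilocalories/d

Mifflin-St Jeor (male): BMR = 10(49) + 6.25(165) − 5(73) + 5 = 490 + 1031.25 − 365 + 5 = 1161.25 kcal/day.
TEE = 1161.25 × 1.825 = 2119.2813 kcal/day.
Required daily deficit = 0.5 × 7700 ÷ 7 = 550 kcal/day.
Target intake = 2119.2813 − 550 = 1569.2813 kcal/day.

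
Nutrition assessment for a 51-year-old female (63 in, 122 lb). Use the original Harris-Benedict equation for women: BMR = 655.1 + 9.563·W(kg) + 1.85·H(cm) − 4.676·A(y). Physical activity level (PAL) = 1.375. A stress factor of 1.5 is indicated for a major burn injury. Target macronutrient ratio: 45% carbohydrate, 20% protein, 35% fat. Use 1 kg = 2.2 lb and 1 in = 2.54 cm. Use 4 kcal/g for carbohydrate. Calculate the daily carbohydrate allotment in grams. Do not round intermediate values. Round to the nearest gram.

Convert to metric: weight = 122 ÷ 2.2 = 55.4545 kg; height = 63 × 2.54 = 160.02 cm.
Harris-Benedict: BMR = 655.1 + 9.563(55.4545) + 1.85(160.02) − 4.676(51) = 1242.9728 kcal/day.
TEE = 1242.9728 × 1.375 = 1709.0876 kcal/day.
With stress factor 1.5: 1709.0876 × 1.5 = 2563.6314 kcal/day.
Carbohydrate energy = 45% × 2563.6314 = 1153.6341 kcal.
Carbohydrate = 1153.6341 ÷ 4 kcal/g = 288.4085 g.

288 g/day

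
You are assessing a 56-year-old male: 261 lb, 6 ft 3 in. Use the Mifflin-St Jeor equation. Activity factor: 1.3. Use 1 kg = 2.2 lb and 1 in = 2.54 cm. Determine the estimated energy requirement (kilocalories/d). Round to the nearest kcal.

2733 kilocalories/d

Convert to metric: weight = 261 ÷ 2.2 = 118.6364 kg; height = (6×12 + 3) × 2.54 = 75 × 2.54 = 190.5 cm.
Mifflin-St Jeor (male): BMR = 10(118.6364) + 6.25(190.5) − 5(56) + 5 = 1186.3636 + 1190.625 − 280 + 5 = 2101.9886 kcal/day.
TEE = BMR × activity factor = 2101.9886 × 1.3 = 2732.5852 kcal/day.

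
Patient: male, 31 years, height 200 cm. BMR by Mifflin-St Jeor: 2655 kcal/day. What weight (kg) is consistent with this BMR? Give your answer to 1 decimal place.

155.5 kg

2655 = 10·W + 6.25(200) − 5(31) + 5
10·W = 2655 − 1100 = 1555, so W = 155.5 kg.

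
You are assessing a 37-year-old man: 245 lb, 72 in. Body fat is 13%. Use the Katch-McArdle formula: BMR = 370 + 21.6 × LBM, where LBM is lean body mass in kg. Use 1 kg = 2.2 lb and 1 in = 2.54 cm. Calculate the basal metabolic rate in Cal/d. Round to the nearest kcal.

2463 Cal/d

Convert to metric: weight = 245 ÷ 2.2 = 111.3636 kg; height = 72 × 2.54 = 182.88 cm.
LBM = 111.3636 × (1 − 0.13) = 96.8864 kg. Katch-McArdle: BMR = 370 + 21.6 × 96.8864 = 2462.7455 kcal/day.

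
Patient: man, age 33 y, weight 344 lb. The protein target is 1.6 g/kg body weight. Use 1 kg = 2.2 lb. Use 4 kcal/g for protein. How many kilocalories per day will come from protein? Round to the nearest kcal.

Weight in kg = 344 ÷ 2.2 = 156.3636 kg.
Protein = 1.6 g/kg × 156.3636 kg = 250.1818 g/day.
Protein energy = 250.1818 g × 4 kcal/g = 1000.7273 kcal/day.

1001 kcal/day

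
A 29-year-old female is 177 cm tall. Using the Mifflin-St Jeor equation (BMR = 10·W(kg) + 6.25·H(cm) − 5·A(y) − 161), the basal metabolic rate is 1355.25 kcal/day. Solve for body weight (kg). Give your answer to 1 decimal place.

1355.25 = 10·W + 6.25(177) − 5(29) − 161
10·W = 1355.25 − 800.25 = 555, so W = 55.5 kg.

55.5 kg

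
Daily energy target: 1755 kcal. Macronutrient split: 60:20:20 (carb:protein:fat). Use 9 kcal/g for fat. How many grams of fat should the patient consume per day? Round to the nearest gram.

39 g/day

Fat energy = 20% × 1755 = 351 kcal.
At 9 kcal/g: 351 ÷ 9 = 39 g.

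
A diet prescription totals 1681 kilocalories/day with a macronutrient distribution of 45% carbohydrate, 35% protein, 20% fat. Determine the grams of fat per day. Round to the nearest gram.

Fat energy = 20% × 1681 = 336.2 kcal.
At 9 kcal/g: 336.2 ÷ 9 = 37.3556 g.

37 g/day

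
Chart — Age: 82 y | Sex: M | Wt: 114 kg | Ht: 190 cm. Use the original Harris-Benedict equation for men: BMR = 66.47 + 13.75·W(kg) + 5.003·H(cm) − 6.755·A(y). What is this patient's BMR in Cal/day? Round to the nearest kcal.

Harris-Benedict: BMR = 66.47 + 13.75(114) + 5.003(190) − 6.755(82) = 2030.63 kcal/day.

2031 Cal/day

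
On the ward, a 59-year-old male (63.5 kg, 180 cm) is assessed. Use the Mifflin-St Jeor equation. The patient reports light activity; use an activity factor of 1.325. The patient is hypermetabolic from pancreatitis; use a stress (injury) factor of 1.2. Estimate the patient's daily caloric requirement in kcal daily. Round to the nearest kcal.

Mifflin-St Jeor (male): BMR = 10(63.5) + 6.25(180) − 5(59) + 5 = 635 + 1125 − 295 + 5 = 1470 kcal/day.
TEE = BMR × activity factor = 1470 × 1.325 = 1947.75 kcal/day.
Apply stress factor: 1947.75 × 1.2 = 2337.3 kcal/day.

2337 kcal daily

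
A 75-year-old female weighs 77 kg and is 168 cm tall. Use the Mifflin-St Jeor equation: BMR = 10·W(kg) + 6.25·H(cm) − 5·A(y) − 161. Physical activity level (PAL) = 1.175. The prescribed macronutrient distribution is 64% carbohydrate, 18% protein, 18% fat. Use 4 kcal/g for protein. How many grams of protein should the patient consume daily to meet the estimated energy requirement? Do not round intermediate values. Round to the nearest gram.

68 g/day

Mifflin-St Jeor (female): BMR = 10(77) + 6.25(168) − 5(75) − 161 = 770 + 1050 − 375 − 161 = 1284 kcal/day.
TEE = 1284 × 1.175 = 1508.7 kcal/day.
Protein energy = 18% × 1508.7 = 271.566 kcal.
Protein = 271.566 ÷ 4 kcal/g = 67.8915 g.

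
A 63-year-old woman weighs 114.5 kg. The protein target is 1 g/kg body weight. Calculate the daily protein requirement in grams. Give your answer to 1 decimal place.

Protein = 1 g/kg × 114.5 kg = 114.5 g/day.

114.5 g/day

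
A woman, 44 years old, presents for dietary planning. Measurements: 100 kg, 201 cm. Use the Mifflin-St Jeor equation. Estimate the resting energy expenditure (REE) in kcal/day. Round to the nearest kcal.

1875 kcal/day

Mifflin-St Jeor (female): BMR = 10(100) + 6.25(201) − 5(44) − 161 = 1000 + 1256.25 − 220 − 161 = 1875.25 kcal/day.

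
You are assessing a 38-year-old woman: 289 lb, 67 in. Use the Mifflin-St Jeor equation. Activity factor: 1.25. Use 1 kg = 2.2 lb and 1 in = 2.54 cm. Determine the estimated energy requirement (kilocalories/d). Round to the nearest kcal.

Convert to metric: weight = 289 ÷ 2.2 = 131.3636 kg; height = 67 × 2.54 = 170.18 cm.
Mifflin-St Jeor (female): BMR = 10(131.3636) + 6.25(170.18) − 5(38) − 161 = 1313.6364 + 1063.625 − 190 − 161 = 2026.2614 kcal/day.
TEE = BMR × activity factor = 2026.2614 × 1.25 = 2532.8267 kcal/day.

2533 kilocalories/d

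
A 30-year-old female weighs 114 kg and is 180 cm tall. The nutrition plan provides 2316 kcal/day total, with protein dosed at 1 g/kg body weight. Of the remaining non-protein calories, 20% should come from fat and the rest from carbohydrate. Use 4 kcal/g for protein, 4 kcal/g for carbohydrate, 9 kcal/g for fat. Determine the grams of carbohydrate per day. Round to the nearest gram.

Protein = 1 × 114 = 114 g → 114 × 4 = 456 kcal.
Non-protein calories = 2316 − 456 = 1860 kcal.
Fat: 20% × 1860 = 372 kcal; carbohydrate: 1488 kcal.
Carbohydrate: 1488 kcal ÷ 4 kcal/g = 372 g.

372 g/day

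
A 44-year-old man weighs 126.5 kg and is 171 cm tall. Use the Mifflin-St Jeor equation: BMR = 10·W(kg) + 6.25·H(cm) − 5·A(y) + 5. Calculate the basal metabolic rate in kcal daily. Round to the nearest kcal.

Mifflin-St Jeor (male): BMR = 10(126.5) + 6.25(171) − 5(44) + 5 = 1265 + 1068.75 − 220 + 5 = 2118.75 kcal/day.

2119 kcal daily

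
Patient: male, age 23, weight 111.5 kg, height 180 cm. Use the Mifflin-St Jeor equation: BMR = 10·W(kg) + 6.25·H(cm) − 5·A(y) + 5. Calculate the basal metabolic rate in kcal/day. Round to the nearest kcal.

2130 kcal/day

Mifflin-St Jeor (male): BMR = 10(111.5) + 6.25(180) − 5(23) + 5 = 1115 + 1125 − 115 + 5 = 2130 kcal/day.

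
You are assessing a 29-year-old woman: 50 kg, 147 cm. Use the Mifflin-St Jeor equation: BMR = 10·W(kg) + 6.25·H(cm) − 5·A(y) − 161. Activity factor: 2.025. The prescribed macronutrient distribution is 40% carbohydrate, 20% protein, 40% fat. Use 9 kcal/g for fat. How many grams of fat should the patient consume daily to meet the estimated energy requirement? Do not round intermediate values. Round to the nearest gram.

100 g/day

Mifflin-St Jeor (female): BMR = 10(50) + 6.25(147) − 5(29) − 161 = 500 + 918.75 − 145 − 161 = 1112.75 kcal/day.
TEE = 1112.75 × 2.025 = 2253.3188 kcal/day.
Fat energy = 40% × 2253.3188 = 901.3275 kcal.
Fat = 901.3275 ÷ 9 kcal/g = 100.1475 g.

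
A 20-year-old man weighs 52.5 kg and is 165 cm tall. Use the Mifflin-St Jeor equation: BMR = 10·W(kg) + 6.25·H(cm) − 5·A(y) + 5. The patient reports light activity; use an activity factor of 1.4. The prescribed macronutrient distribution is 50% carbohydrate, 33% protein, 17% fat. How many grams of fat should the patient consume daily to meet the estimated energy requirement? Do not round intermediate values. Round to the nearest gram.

Mifflin-St Jeor (male): BMR = 10(52.5) + 6.25(165) − 5(20) + 5 = 525 + 1031.25 − 100 + 5 = 1461.25 kcal/day.
TEE = 1461.25 × 1.4 = 2045.75 kcal/day.
Fat energy = 17% × 2045.75 = 347.7775 kcal.
Fat = 347.7775 ÷ 9 kcal/g = 38.6419 g.

39 g/day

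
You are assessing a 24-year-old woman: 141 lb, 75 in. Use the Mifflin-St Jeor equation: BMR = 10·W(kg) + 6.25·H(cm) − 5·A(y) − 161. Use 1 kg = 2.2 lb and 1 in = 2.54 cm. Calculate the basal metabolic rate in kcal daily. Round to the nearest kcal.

1551 kcal daily

Convert to metric: weight = 141 ÷ 2.2 = 64.0909 kg; height = 75 × 2.54 = 190.5 cm.
Mifflin-St Jeor (female): BMR = 10(64.0909) + 6.25(190.5) − 5(24) − 161 = 640.9091 + 1190.625 − 120 − 161 = 1550.5341 kcal/day.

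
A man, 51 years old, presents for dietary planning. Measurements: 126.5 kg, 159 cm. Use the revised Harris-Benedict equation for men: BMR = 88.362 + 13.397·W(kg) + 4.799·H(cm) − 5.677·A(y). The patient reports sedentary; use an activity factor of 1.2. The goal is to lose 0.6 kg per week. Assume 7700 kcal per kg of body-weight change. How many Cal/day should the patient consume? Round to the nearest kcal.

2048 Cal/day

Harris-Benedict: BMR = 88.362 + 13.397(126.5) + 4.799(159) − 5.677(51) = 2256.5965 kcal/day.
TEE = 2256.5965 × 1.2 = 2707.9158 kcal/day.
Required daily deficit = 0.6 × 7700 ÷ 7 = 660 kcal/day.
Target intake = 2707.9158 − 660 = 2047.9158 kcal/day.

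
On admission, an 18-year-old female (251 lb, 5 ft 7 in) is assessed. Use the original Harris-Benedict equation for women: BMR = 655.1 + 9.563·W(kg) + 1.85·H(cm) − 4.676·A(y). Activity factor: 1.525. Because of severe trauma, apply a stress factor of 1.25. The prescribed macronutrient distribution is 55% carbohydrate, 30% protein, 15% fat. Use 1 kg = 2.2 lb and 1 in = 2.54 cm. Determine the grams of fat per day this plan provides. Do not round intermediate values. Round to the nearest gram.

63 g/day

Convert to metric: weight = 251 ÷ 2.2 = 114.0909 kg; height = (5×12 + 7) × 2.54 = 67 × 2.54 = 170.18 cm.
Harris-Benedict: BMR = 655.1 + 9.563(114.0909) + 1.85(170.18) − 4.676(18) = 1976.8164 kcal/day.
TEE = 1976.8164 × 1.525 = 3014.645 kcal/day.
With stress factor 1.25: 3014.645 × 1.25 = 3768.3062 kcal/day.
Fat energy = 15% × 3768.3062 = 565.2459 kcal.
Fat = 565.2459 ÷ 9 kcal/g = 62.8051 g.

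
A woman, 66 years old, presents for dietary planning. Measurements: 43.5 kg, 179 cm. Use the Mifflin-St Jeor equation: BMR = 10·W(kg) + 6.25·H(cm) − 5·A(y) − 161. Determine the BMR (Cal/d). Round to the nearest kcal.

Mifflin-St Jeor (female): BMR = 10(43.5) + 6.25(179) − 5(66) − 161 = 435 + 1118.75 − 330 − 161 = 1062.75 kcal/day.

1063 Cal/d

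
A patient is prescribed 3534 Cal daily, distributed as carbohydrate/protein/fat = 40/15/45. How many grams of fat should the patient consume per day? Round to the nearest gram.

Fat energy = 45% × 3534 = 1590.3 kcal.
At 9 kcal/g: 1590.3 ÷ 9 = 176.7 g.

177 g/day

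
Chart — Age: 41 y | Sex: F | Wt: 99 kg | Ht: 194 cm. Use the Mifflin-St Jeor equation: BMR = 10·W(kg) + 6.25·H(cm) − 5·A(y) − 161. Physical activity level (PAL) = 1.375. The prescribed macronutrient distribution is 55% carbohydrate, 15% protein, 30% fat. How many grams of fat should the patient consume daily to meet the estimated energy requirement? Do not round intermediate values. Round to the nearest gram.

Mifflin-St Jeor (female): BMR = 10(99) + 6.25(194) − 5(41) − 161 = 990 + 1212.5 − 205 − 161 = 1836.5 kcal/day.
TEE = 1836.5 × 1.375 = 2525.1875 kcal/day.
Fat energy = 30% × 2525.1875 = 757.5563 kcal.
Fat = 757.5563 ÷ 9 kcal/g = 84.1729 g.

84 g/day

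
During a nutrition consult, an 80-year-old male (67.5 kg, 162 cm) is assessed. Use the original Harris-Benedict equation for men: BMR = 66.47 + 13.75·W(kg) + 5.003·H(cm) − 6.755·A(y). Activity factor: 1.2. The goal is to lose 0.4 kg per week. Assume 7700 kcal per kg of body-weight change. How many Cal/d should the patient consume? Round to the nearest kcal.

1078 Cal/d

Harris-Benedict: BMR = 66.47 + 13.75(67.5) + 5.003(162) − 6.755(80) = 1264.681 kcal/day.
TEE = 1264.681 × 1.2 = 1517.6172 kcal/day.
Required daily deficit = 0.4 × 7700 ÷ 7 = 440 kcal/day.
Target intake = 1517.6172 − 440 = 1077.6172 kcal/day.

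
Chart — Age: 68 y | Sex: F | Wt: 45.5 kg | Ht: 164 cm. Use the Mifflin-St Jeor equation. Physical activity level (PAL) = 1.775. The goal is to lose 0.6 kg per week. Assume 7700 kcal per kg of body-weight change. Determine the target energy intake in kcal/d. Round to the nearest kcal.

Mifflin-St Jeor (female): BMR = 10(45.5) + 6.25(164) − 5(68) − 161 = 455 + 1025 − 340 − 161 = 979 kcal/day.
TEE = 979 × 1.775 = 1737.725 kcal/day.
Required daily deficit = 0.6 × 7700 ÷ 7 = 660 kcal/day.
Target intake = 1737.725 − 660 = 1077.725 kcal/day.

1078 kcal/d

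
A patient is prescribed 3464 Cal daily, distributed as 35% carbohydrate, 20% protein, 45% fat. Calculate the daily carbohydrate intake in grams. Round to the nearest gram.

303 g/day

Carbohydrate energy = 35% × 3464 = 1212.4 kcal.
At 4 kcal/g: 1212.4 ÷ 4 = 303.1 g.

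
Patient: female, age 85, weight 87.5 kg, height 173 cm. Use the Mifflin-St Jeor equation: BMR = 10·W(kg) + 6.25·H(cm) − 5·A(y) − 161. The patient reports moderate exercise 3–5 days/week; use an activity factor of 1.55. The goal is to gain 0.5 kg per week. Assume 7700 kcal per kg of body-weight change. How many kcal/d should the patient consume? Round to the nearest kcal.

Mifflin-St Jeor (female): BMR = 10(87.5) + 6.25(173) − 5(85) − 161 = 875 + 1081.25 − 425 − 161 = 1370.25 kcal/day.
TEE = 1370.25 × 1.55 = 2123.8875 kcal/day.
Required daily surplus = 0.5 × 7700 ÷ 7 = 550 kcal/day.
Target intake = 2123.8875 + 550 = 2673.8875 kcal/day.

2674 kcal/d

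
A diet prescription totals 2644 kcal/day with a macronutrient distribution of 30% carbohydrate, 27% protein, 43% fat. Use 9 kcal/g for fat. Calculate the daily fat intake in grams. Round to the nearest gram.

126 g/day

Fat energy = 43% × 2644 = 1136.92 kcal.
At 9 kcal/g: 1136.92 ÷ 9 = 126.3244 g.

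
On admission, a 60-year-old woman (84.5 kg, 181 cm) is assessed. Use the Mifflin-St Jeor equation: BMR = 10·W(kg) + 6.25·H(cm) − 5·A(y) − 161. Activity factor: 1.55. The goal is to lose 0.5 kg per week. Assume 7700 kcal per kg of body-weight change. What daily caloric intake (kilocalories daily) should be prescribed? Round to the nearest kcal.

Mifflin-St Jeor (female): BMR = 10(84.5) + 6.25(181) − 5(60) − 161 = 845 + 1131.25 − 300 − 161 = 1515.25 kcal/day.
TEE = 1515.25 × 1.55 = 2348.6375 kcal/day.
Required daily deficit = 0.5 × 7700 ÷ 7 = 550 kcal/day.
Target intake = 2348.6375 − 550 = 1798.6375 kcal/day.

1799 kilocalories daily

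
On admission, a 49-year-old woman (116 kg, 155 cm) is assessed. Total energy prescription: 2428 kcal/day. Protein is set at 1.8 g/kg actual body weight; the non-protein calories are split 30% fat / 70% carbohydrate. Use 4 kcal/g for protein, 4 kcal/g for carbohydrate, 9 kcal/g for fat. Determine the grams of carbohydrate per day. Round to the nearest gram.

279 g/day

Protein = 1.8 × 116 = 208.8 g → 208.8 × 4 = 835.2 kcal.
Non-protein calories = 2428 − 835.2 = 1592.8 kcal.
Fat: 30% × 1592.8 = 477.84 kcal; carbohydrate: 1114.96 kcal.
Carbohydrate: 1114.96 kcal ÷ 4 kcal/g = 278.74 g.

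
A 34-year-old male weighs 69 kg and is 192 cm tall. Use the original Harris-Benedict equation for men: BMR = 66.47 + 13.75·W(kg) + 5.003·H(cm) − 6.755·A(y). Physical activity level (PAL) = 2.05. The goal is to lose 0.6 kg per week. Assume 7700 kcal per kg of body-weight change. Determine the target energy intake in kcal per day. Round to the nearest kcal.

Harris-Benedict: BMR = 66.47 + 13.75(69) + 5.003(192) − 6.755(34) = 1746.126 kcal/day.
TEE = 1746.126 × 2.05 = 3579.5583 kcal/day.
Required daily deficit = 0.6 × 7700 ÷ 7 = 660 kcal/day.
Target intake = 3579.5583 − 660 = 2919.5583 kcal/day.

2920 kcal per day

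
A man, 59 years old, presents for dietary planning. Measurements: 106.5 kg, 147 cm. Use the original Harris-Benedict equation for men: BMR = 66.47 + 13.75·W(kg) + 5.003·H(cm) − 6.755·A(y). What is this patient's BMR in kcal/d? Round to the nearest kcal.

1868 kcal/d

Harris-Benedict: BMR = 66.47 + 13.75(106.5) + 5.003(147) − 6.755(59) = 1867.741 kcal/day.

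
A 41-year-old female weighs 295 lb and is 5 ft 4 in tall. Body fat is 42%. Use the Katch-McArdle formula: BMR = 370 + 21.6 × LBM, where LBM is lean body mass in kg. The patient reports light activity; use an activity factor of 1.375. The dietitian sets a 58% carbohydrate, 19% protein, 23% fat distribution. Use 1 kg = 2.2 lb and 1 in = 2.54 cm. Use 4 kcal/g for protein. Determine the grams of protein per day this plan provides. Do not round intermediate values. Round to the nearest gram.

Convert to metric: weight = 295 ÷ 2.2 = 134.0909 kg; height = (5×12 + 4) × 2.54 = 64 × 2.54 = 162.56 cm.
LBM = 134.0909 × (1 − 0.42) = 77.7727 kg. Katch-McArdle: BMR = 370 + 21.6 × 77.7727 = 2049.8909 kcal/day.
TEE = 2049.8909 × 1.375 = 2818.6 kcal/day.
Protein energy = 19% × 2818.6 = 535.534 kcal.
Protein = 535.534 ÷ 4 kcal/g = 133.8835 g.

134 g/day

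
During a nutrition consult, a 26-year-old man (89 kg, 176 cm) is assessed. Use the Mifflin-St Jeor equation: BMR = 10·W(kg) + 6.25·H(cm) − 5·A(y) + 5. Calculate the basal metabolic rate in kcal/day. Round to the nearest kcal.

Mifflin-St Jeor (male): BMR = 10(89) + 6.25(176) − 5(26) + 5 = 890 + 1100 − 130 + 5 = 1865 kcal/day.

1865 kcal/day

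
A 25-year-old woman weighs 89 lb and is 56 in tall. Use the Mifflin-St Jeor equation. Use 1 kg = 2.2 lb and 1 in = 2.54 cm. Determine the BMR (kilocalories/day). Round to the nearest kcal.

1008 kilocalories/day

Convert to metric: weight = 89 ÷ 2.2 = 40.4545 kg; height = 56 × 2.54 = 142.24 cm.
Mifflin-St Jeor (female): BMR = 10(40.4545) + 6.25(142.24) − 5(25) − 161 = 404.5455 + 889 − 125 − 161 = 1007.5455 kcal/day.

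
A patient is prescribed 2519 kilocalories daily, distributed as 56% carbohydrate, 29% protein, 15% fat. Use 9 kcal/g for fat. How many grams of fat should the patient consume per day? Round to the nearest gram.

Fat energy = 15% × 2519 = 377.85 kcal.
At 9 kcal/g: 377.85 ÷ 9 = 41.9833 g.

42 g/day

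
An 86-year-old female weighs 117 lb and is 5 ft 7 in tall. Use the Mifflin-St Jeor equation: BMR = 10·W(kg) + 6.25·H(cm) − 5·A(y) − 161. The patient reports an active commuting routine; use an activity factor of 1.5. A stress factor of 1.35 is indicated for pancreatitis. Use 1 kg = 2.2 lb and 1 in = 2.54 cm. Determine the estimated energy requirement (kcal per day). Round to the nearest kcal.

2034 kcal per day

Convert to metric: weight = 117 ÷ 2.2 = 53.1818 kg; height = (5×12 + 7) × 2.54 = 67 × 2.54 = 170.18 cm.
Mifflin-St Jeor (female): BMR = 10(53.1818) + 6.25(170.18) − 5(86) − 161 = 531.8182 + 1063.625 − 430 − 161 = 1004.4432 kcal/day.
TEE = BMR × activity factor = 1004.4432 × 1.5 = 1506.6648 kcal/day.
Apply stress factor: 1506.6648 × 1.35 = 2033.9974 kcal/day.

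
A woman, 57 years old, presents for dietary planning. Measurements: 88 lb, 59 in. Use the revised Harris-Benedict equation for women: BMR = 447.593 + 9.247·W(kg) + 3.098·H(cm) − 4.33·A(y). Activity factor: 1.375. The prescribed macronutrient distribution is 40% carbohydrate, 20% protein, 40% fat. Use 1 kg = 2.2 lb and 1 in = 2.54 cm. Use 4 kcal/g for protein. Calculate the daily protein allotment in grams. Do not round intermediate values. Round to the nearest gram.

Convert to metric: weight = 88 ÷ 2.2 = 40 kg; height = 59 × 2.54 = 149.86 cm.
Harris-Benedict: BMR = 447.593 + 9.247(40) + 3.098(149.86) − 4.33(57) = 1034.9293 kcal/day.
TEE = 1034.9293 × 1.375 = 1423.0278 kcal/day.
Protein energy = 20% × 1423.0278 = 284.6056 kcal.
Protein = 284.6056 ÷ 4 kcal/g = 71.1514 g.

71 g/day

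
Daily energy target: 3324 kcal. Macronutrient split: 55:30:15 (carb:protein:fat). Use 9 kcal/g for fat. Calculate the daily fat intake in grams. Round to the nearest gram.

Fat energy = 15% × 3324 = 498.6 kcal.
At 9 kcal/g: 498.6 ÷ 9 = 55.4 g.

55 g/day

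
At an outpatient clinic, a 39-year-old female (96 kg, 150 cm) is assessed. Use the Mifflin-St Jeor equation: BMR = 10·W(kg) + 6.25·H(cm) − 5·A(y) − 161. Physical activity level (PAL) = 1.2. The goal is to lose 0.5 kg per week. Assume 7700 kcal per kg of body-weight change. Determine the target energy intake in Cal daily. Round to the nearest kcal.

Mifflin-St Jeor (female): BMR = 10(96) + 6.25(150) − 5(39) − 161 = 960 + 937.5 − 195 − 161 = 1541.5 kcal/day.
TEE = 1541.5 × 1.2 = 1849.8 kcal/day.
Required daily deficit = 0.5 × 7700 ÷ 7 = 550 kcal/day.
Target intake = 1849.8 − 550 = 1299.8 kcal/day.

1300 Cal daily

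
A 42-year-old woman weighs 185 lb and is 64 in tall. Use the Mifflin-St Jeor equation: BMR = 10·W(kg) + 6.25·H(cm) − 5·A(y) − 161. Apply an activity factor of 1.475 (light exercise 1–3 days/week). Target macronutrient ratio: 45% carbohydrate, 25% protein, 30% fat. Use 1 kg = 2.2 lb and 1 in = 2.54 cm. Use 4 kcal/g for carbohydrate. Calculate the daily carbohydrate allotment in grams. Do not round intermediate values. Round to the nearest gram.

247 g/day

Convert to metric: weight = 185 ÷ 2.2 = 84.0909 kg; height = 64 × 2.54 = 162.56 cm.
Mifflin-St Jeor (female): BMR = 10(84.0909) + 6.25(162.56) − 5(42) − 161 = 840.9091 + 1016 − 210 − 161 = 1485.9091 kcal/day.
TEE = 1485.9091 × 1.475 = 2191.7159 kcal/day.
Carbohydrate energy = 45% × 2191.7159 = 986.2722 kcal.
Carbohydrate = 986.2722 ÷ 4 kcal/g = 246.568 g.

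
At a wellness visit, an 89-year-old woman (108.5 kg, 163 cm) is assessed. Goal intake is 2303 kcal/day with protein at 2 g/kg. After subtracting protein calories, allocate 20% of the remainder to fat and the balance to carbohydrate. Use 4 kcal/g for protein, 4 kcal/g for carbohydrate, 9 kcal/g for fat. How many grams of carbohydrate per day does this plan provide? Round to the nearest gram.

287 g/day

Protein = 2 × 108.5 = 217 g → 217 × 4 = 868 kcal.
Non-protein calories = 2303 − 868 = 1435 kcal.
Fat: 20% × 1435 = 287 kcal; carbohydrate: 1148 kcal.
Carbohydrate: 1148 kcal ÷ 4 kcal/g = 287 g.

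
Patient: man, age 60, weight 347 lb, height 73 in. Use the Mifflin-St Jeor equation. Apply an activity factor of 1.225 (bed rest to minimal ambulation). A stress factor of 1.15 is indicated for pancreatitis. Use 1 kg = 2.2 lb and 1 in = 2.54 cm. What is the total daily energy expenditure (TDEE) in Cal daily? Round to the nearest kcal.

Convert to metric: weight = 347 ÷ 2.2 = 157.7273 kg; height = 73 × 2.54 = 185.42 cm.
Mifflin-St Jeor (male): BMR = 10(157.7273) + 6.25(185.42) − 5(60) + 5 = 1577.2727 + 1158.875 − 300 + 5 = 2441.1477 kcal/day.
TEE = BMR × activity factor = 2441.1477 × 1.225 = 2990.406 kcal/day.
Apply stress factor: 2990.406 × 1.15 = 3438.9669 kcal/day.

3439 Cal daily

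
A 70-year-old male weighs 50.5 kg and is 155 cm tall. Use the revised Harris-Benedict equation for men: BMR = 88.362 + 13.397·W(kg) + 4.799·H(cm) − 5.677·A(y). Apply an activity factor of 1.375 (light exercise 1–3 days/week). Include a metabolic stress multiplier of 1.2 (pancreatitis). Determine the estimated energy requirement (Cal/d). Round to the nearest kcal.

Harris-Benedict: BMR = 88.362 + 13.397(50.5) + 4.799(155) − 5.677(70) = 1111.3655 kcal/day.
TEE = BMR × activity factor = 1111.3655 × 1.375 = 1528.1276 kcal/day.
Apply stress factor: 1528.1276 × 1.2 = 1833.7531 kcal/day.

1834 Cal/d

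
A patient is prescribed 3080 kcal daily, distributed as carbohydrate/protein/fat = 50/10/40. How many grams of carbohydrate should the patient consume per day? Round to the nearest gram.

Carbohydrate energy = 50% × 3080 = 1540 kcal.
At 4 kcal/g: 1540 ÷ 4 = 385 g.

385 g/day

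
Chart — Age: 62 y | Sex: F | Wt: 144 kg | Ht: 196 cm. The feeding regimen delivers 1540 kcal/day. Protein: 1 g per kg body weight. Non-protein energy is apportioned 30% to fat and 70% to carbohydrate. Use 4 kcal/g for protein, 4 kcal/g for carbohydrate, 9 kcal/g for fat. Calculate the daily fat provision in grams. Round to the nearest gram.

Protein = 1 × 144 = 144 g → 144 × 4 = 576 kcal.
Non-protein calories = 1540 − 576 = 964 kcal.
Fat: 30% × 964 = 289.2 kcal; carbohydrate: 674.8 kcal.
Fat: 289.2 kcal ÷ 9 kcal/g = 32.1333 g.

32 g/day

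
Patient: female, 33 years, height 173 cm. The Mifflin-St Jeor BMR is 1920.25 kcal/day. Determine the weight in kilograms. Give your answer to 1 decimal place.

1920.25 = 10·W + 6.25(173) − 5(33) − 161
10·W = 1920.25 − 755.25 = 1165, so W = 116.5 kg.

116.5 kg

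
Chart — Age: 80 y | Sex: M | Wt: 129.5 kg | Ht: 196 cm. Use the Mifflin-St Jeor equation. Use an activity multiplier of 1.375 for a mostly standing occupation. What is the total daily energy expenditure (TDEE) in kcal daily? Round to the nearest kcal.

2922 kcal daily

Mifflin-St Jeor (male): BMR = 10(129.5) + 6.25(196) − 5(80) + 5 = 1295 + 1225 − 400 + 5 = 2125 kcal/day.
TEE = BMR × activity factor = 2125 × 1.375 = 2921.875 kcal/day.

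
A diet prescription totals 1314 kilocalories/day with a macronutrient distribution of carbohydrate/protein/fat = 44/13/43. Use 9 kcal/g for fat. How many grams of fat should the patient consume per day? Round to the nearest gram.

63 g/day

Fat energy = 43% × 1314 = 565.02 kcal.
At 9 kcal/g: 565.02 ÷ 9 = 62.78 g.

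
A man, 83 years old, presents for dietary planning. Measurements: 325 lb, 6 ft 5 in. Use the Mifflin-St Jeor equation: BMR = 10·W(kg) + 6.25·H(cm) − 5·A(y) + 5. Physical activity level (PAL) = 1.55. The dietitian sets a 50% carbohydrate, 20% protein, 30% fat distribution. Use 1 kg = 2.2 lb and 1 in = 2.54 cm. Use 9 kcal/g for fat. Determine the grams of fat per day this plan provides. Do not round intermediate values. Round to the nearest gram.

118 g/day

Convert to metric: weight = 325 ÷ 2.2 = 147.7273 kg; height = (6×12 + 5) × 2.54 = 77 × 2.54 = 195.58 cm.
Mifflin-St Jeor (male): BMR = 10(147.7273) + 6.25(195.58) − 5(83) + 5 = 1477.2727 + 1222.375 − 415 + 5 = 2289.6477 kcal/day.
TEE = 2289.6477 × 1.55 = 3548.954 kcal/day.
Fat energy = 30% × 3548.954 = 1064.6862 kcal.
Fat = 1064.6862 ÷ 9 kcal/g = 118.2985 g.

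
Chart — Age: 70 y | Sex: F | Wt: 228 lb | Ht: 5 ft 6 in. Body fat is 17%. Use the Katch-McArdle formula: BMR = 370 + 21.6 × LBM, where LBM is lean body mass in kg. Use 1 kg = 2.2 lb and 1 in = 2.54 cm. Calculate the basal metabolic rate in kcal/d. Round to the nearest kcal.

2228 kcal/d

Convert to metric: weight = 228 ÷ 2.2 = 103.6364 kg; height = (5×12 + 6) × 2.54 = 66 × 2.54 = 167.64 cm.
LBM = 103.6364 × (1 − 0.17) = 86.0182 kg. Katch-McArdle: BMR = 370 + 21.6 × 86.0182 = 2227.9927 kcal/day.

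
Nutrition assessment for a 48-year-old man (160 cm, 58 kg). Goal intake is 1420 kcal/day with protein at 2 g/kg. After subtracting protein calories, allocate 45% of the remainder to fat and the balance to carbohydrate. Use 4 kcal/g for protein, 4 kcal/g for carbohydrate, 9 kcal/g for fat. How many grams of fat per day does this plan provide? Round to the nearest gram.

48 g/day

Protein = 2 × 58 = 116 g → 116 × 4 = 464 kcal.
Non-protein calories = 1420 − 464 = 956 kcal.
Fat: 45% × 956 = 430.2 kcal; carbohydrate: 525.8 kcal.
Fat: 430.2 kcal ÷ 9 kcal/g = 47.8 g.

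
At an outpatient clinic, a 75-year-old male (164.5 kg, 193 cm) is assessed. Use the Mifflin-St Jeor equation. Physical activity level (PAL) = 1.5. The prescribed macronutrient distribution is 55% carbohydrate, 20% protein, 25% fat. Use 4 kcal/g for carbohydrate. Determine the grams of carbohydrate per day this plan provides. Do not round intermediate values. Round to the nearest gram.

Mifflin-St Jeor (male): BMR = 10(164.5) + 6.25(193) − 5(75) + 5 = 1645 + 1206.25 − 375 + 5 = 2481.25 kcal/day.
TEE = 2481.25 × 1.5 = 3721.875 kcal/day.
Carbohydrate energy = 55% × 3721.875 = 2047.0313 kcal.
Carbohydrate = 2047.0313 ÷ 4 kcal/g = 511.7578 g.

512 g/day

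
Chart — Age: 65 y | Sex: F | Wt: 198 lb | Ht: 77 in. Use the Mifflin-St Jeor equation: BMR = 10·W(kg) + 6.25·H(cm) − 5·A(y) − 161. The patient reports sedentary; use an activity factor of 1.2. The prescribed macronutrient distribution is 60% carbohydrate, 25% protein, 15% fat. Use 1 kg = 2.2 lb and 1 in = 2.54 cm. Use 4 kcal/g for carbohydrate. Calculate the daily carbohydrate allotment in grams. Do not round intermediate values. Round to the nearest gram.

295 g/day

Convert to metric: weight = 198 ÷ 2.2 = 90 kg; height = 77 × 2.54 = 195.58 cm.
Mifflin-St Jeor (female): BMR = 10(90) + 6.25(195.58) − 5(65) − 161 = 900 + 1222.375 − 325 − 161 = 1636.375 kcal/day.
TEE = 1636.375 × 1.2 = 1963.65 kcal/day.
Carbohydrate energy = 60% × 1963.65 = 1178.19 kcal.
Carbohydrate = 1178.19 ÷ 4 kcal/g = 294.5475 g.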